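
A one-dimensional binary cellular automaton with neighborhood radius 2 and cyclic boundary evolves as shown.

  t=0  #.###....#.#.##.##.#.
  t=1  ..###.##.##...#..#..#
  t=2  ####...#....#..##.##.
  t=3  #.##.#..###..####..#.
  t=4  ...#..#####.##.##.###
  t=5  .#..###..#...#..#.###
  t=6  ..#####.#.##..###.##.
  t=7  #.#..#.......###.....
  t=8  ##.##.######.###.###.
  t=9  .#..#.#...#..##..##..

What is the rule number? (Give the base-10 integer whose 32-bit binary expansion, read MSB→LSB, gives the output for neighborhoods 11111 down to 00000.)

1351575523

  [31] ##### => .  t=4,i=8
  [30] ####. => #  t=2,i=2
  [29] ###.# => .  t=1,i=4
  [28] ###.. => #  t=0,i=4
  [27] ##.## => .  t=0,i=15
  [26] ##.#. => .  t=0,i=18
  [25] ##..# => .  t=3,i=11
  [24] ##... => .  t=0,i=5
  [23] #.### => #  t=0,i=2
  [22] #.##. => .  t=0,i=13
  [21] #.#.# => .  t=0,i=0
  [20] #.#.. => .  t=3,i=5
  [19] #..## => #  t=1,i=1
  [18] #..#. => #  t=1,i=16
  [17] #...# => #  t=1,i=12
  [16] #.... => #  t=0,i=6
  [15] .#### => .  t=2,i=1
  [14] .###. => #  t=0,i=3
  [13] .##.# => #  t=0,i=14
  [12] .##.. => .  t=1,i=10
  [11] .#.## => .  t=0,i=1
  [10] .#.#. => #  t=0,i=10
  [9] .#..# => #  t=1,i=0
  [8] .#... => #  t=2,i=8
  [7] ..### => #  t=1,i=2
  [6] ..##. => #  t=2,i=15
  [5] ..#.# => #  t=0,i=9
  [4] ..#.. => .  t=1,i=14
  [3] ...## => .  t=6,i=1
  [2] ...#. => .  t=0,i=8
  [1] ....# => #  t=0,i=7
  [0] ..... => #  t=7,i=8
  bits 01010000100011110110011111100011 = 1351575523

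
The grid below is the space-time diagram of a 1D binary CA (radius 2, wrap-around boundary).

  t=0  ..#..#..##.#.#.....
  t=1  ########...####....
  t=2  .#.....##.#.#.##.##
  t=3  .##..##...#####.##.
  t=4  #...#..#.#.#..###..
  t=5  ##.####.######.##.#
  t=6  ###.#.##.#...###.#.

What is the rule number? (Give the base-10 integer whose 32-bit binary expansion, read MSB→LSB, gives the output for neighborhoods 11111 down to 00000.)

964480798

  [31] ##### => .  t=1,i=2
  [30] ####. => .  t=1,i=6
  [29] ###.# => #  t=3,i=14
  [28] ###.. => #  t=1,i=7
  [27] ##.## => #  t=2,i=16
  [26] ##.#. => .  t=0,i=10
  [25] ##..# => .  t=3,i=3
  [24] ##... => #  t=1,i=8
  [23] #.### => .  t=5,i=3
  [22] #.##. => #  t=2,i=14
  [21] #.#.# => #  t=0,i=11
  [20] #.#.. => #  t=0,i=13
  [19] #..## => #  t=0,i=7
  [18] #..#. => #  t=0,i=4
  [17] #...# => .  t=1,i=9
  [16] #.... => .  t=0,i=15
  [15] .#### => #  t=1,i=1
  [14] .###. => #  t=4,i=15
  [13] .##.# => .  t=0,i=9
  [12] .##.. => .  t=3,i=2
  [11] .#.## => #  t=2,i=13
  [10] .#.#. => #  t=0,i=12
  [9] .#..# => #  t=0,i=3
  [8] .#... => #  t=0,i=14
  [7] ..### => .  t=1,i=0
  [6] ..##. => .  t=0,i=8
  [5] ..#.# => .  t=4,i=7
  [4] ..#.. => #  t=0,i=2
  [3] ...## => #  t=1,i=10
  [2] ...#. => #  t=0,i=1
  [1] ....# => #  t=0,i=0
  [0] ..... => .  t=0,i=16
  bits 00111001011111001100111100011110 = 964480798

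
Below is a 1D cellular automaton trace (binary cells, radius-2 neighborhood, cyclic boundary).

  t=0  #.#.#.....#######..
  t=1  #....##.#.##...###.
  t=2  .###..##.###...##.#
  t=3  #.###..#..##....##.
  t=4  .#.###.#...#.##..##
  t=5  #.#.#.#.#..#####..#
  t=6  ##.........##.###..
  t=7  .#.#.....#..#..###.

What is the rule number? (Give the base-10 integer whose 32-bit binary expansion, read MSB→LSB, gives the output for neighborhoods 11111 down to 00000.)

1447164338

  [31] ##### => .  t=0,i=12
  [30] ####. => #  t=0,i=15
  [29] ###.# => .  t=1,i=17
  [28] ###.. => #  t=0,i=16
  [27] ##.## => .  t=2,i=8
  [26] ##.#. => #  t=1,i=7
  [25] ##..# => #  t=0,i=17
  [24] ##... => .  t=1,i=12
  [23] #.### => .  t=2,i=1
  [22] #.##. => #  t=1,i=10
  [21] #.#.# => .  t=0,i=2
  [20] #.#.. => .  t=0,i=4
  [19] #..## => .  t=2,i=5
  [18] #..#. => .  t=0,i=18
  [17] #...# => .  t=1,i=13
  [16] #.... => #  t=0,i=6
  [15] .#### => #  t=0,i=11
  [14] .###. => #  t=1,i=16
  [13] .##.# => #  t=1,i=6
  [12] .##.. => #  t=1,i=11
  [11] .#.## => #  t=1,i=9
  [10] .#.#. => .  t=0,i=1
  [9] .#..# => .  t=3,i=8
  [8] .#... => #  t=0,i=5
  [7] ..### => #  t=0,i=10
  [6] ..##. => .  t=1,i=5
  [5] ..#.# => #  t=0,i=0
  [4] ..#.. => #  t=3,i=7
  [3] ...## => .  t=0,i=9
  [2] ...#. => .  t=4,i=10
  [1] ....# => #  t=0,i=8
  [0] ..... => .  t=0,i=7
  bits 01010110010000011111100110110010 = 1447164338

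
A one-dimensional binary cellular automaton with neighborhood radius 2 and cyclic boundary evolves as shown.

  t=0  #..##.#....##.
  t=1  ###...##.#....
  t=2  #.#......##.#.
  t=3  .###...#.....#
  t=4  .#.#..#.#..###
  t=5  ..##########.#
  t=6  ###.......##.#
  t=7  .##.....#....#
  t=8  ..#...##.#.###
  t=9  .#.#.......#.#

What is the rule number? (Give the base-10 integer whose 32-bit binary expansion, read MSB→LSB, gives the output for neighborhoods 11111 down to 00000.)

1889277862

  [31] ##### => .  t=5,i=4
  [30] ####. => #  t=5,i=10
  [29] ###.# => #  t=4,i=13
  [28] ###.. => #  t=1,i=2
  [27] ##.## => .  t=6,i=12
  [26] ##.#. => .  t=0,i=5
  [25] ##..# => .  t=8,i=0
  [24] ##... => .  t=1,i=3
  [23] #.### => #  t=3,i=1
  [22] #.##. => .  t=7,i=1
  [21] #.#.# => .  t=2,i=0
  [20] #.#.. => #  t=0,i=0
  [19] #..## => #  t=0,i=2
  [18] #..#. => #  t=4,i=5
  [17] #...# => .  t=1,i=4
  [16] #.... => .  t=0,i=8
  [15] .#### => .  t=5,i=3
  [14] .###. => .  t=1,i=1
  [13] .##.# => .  t=0,i=4
  [12] .##.. => #  t=7,i=2
  [11] .#.## => .  t=3,i=0
  [10] .#.#. => #  t=2,i=1
  [9] .#..# => #  t=0,i=1
  [8] .#... => #  t=0,i=7
  [7] ..### => #  t=1,i=0
  [6] ..##. => .  t=0,i=3
  [5] ..#.# => #  t=3,i=13
  [4] ..#.. => .  t=3,i=7
  [3] ...## => .  t=0,i=10
  [2] ...#. => #  t=3,i=6
  [1] ....# => #  t=0,i=9
  [0] ..... => .  t=2,i=5
  bits 01110000100111000001011110100110 = 1889277862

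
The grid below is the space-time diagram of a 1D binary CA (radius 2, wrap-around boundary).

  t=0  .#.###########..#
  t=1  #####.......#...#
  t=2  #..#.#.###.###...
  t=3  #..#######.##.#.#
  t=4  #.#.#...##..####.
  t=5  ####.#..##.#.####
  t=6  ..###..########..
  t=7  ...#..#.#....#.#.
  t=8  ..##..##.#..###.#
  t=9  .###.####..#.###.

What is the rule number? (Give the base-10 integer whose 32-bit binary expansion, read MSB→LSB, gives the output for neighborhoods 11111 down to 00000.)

1705573749

  [31] ##### => .  t=0,i=5
  [30] ####. => #  t=0,i=12
  [29] ###.# => #  t=2,i=9
  [28] ###.. => .  t=0,i=13
  [27] ##.## => .  t=2,i=10
  [26] ##.#. => #  t=3,i=13
  [25] ##..# => .  t=0,i=14
  [24] ##... => #  t=1,i=5
  [23] #.### => #  t=0,i=3
  [22] #.##. => .  t=3,i=11
  [21] #.#.# => #  t=0,i=1
  [20] #.#.. => .  t=4,i=4
  [19] #..## => #  t=3,i=2
  [18] #..#. => .  t=0,i=15
  [17] #...# => .  t=1,i=14
  [16] #.... => .  t=1,i=6
  [15] .#### => #  t=0,i=4
  [14] .###. => #  t=2,i=8
  [13] .##.# => #  t=3,i=12
  [12] .##.. => #  t=3,i=0
  [11] .#.## => #  t=0,i=2
  [10] .#.#. => #  t=0,i=0
  [9] .#..# => .  t=2,i=1
  [8] .#... => #  t=1,i=13
  [7] ..### => .  t=1,i=16
  [6] ..##. => #  t=4,i=8
  [5] ..#.# => #  t=0,i=16
  [4] ..#.. => #  t=1,i=12
  [3] ...## => .  t=1,i=15
  [2] ...#. => #  t=1,i=11
  [1] ....# => .  t=1,i=10
  [0] ..... => #  t=1,i=7
  bits 01100101101010001111110101110101 = 1705573749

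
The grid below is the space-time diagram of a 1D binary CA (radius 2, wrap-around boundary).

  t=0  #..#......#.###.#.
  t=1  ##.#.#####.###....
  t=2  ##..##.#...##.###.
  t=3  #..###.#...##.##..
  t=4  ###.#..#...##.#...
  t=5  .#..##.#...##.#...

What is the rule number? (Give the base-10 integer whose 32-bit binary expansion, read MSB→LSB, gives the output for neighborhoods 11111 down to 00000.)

  ##### -> #   bit 31 = 1  t=1,i=7
  ####. -> .   bit 30 = 0  t=1,i=8
  ###.# -> .   bit 29 = 0  t=0,i=14
  ###.. -> .   bit 28 = 0  t=1,i=13
  ##.## -> .   bit 27 = 0  t=1,i=10
  ##.#. -> .   bit 26 = 0  t=0,i=15
  ##..# -> .   bit 25 = 0  t=2,i=2
  ##... -> #   bit 24 = 1  t=1,i=14
  #.### -> #   bit 23 = 1  t=0,i=12
  #.##. -> #   bit 22 = 1  t=2,i=0
  #.#.# -> .   bit 21 = 0  t=0,i=16
  #.#.. -> #   bit 20 = 1  t=0,i=0
  #..## -> #   bit 19 = 1  t=2,i=3
  #..#. -> .   bit 18 = 0  t=0,i=2
  #...# -> .   bit 17 = 0  t=2,i=9
  #.... -> #   bit 16 = 1  t=0,i=5
  .#### -> .   bit 15 = 0  t=1,i=6
  .###. -> #   bit 14 = 1  t=0,i=13
  .##.# -> #   bit 13 = 1  t=1,i=1
  .##.. -> .   bit 12 = 0  t=2,i=1
  .#.## -> #   bit 11 = 1  t=0,i=11
  .#.#. -> .   bit 10 = 0  t=0,i=17
  .#..# -> #   bit 9 = 1  t=0,i=1
  .#... -> .   bit 8 = 0  t=0,i=4
  ..### -> .   bit 7 = 0  t=3,i=3
  ..##. -> #   bit 6 = 1  t=1,i=0
  ..#.# -> .   bit 5 = 0  t=0,i=10
  ..#.. -> #   bit 4 = 1  t=0,i=3
  ...## -> .   bit 3 = 0  t=1,i=17
  ...#. -> #   bit 2 = 1  t=0,i=9
  ....# -> #   bit 1 = 1  t=0,i=8
  ..... -> #   bit 0 = 1  t=0,i=6
  bits 10000001110110010110101001010111 = 2178509399

2178509399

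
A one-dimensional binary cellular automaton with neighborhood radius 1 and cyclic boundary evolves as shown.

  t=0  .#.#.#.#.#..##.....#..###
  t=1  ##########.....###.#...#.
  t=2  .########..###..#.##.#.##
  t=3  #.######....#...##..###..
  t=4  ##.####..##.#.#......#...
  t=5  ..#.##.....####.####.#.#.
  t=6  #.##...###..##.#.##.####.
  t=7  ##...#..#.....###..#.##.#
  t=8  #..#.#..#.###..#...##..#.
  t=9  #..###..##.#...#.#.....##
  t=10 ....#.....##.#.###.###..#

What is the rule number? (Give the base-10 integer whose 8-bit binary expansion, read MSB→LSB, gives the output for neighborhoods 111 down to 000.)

165

  ### -> #   bit 7 = 1  t=0,i=23
  ##. -> .   bit 6 = 0  t=0,i=13
  #.# -> #   bit 5 = 1  t=0,i=0
  #.. -> .   bit 4 = 0  t=0,i=10
  .## -> .   bit 3 = 0  t=0,i=12
  .#. -> #   bit 2 = 1  t=0,i=1
  ..# -> .   bit 1 = 0  t=0,i=11
  ... -> #   bit 0 = 1  t=0,i=15
  bits 10100101 = 165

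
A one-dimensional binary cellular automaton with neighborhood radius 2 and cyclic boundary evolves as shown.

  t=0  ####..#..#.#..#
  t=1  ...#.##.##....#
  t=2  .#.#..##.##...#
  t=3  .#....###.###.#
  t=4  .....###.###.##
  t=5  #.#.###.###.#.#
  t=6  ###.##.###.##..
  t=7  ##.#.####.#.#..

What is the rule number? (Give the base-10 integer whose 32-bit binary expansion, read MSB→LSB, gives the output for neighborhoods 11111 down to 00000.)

  nb #####: next=.  (t=0,i=1, bit31=0)
  nb ####.: next=.  (t=0,i=2, bit30=0)
  nb ###.#: next=.  (t=3,i=8, bit29=0)
  nb ###..: next=#  (t=0,i=3, bit28=1)
  nb ##.##: next=#  (t=1,i=7, bit27=1)
  nb ##.#.: next=#  (t=3,i=13, bit26=1)
  nb ##..#: next=.  (t=0,i=4, bit25=0)
  nb ##...: next=#  (t=1,i=10, bit24=1)
  nb #.###: next=#  (t=3,i=10, bit23=1)
  nb #.##.: next=.  (t=1,i=5, bit22=0)
  nb #.#.#: next=#  (t=2,i=1, bit21=1)
  nb #.#..: next=.  (t=0,i=11, bit20=0)
  nb #..##: next=.  (t=0,i=13, bit19=0)
  nb #..#.: next=#  (t=0,i=5, bit18=1)
  nb #...#: next=#  (t=1,i=1, bit17=1)
  nb #....: next=.  (t=1,i=11, bit16=0)
  nb .####: next=.  (t=0,i=0, bit15=0)
  nb .###.: next=#  (t=3,i=7, bit14=1)
  nb .##.#: next=#  (t=1,i=6, bit13=1)
  nb .##..: next=#  (t=1,i=9, bit12=1)
  nb .#.##: next=.  (t=1,i=4, bit11=0)
  nb .#.#.: next=.  (t=0,i=10, bit10=0)
  nb .#..#: next=.  (t=0,i=7, bit9=0)
  nb .#...: next=.  (t=1,i=0, bit8=0)
  nb ..###: next=#  (t=0,i=14, bit7=1)
  nb ..##.: next=#  (t=2,i=6, bit6=1)
  nb ..#.#: next=#  (t=0,i=9, bit5=1)
  nb ..#..: next=#  (t=0,i=6, bit4=1)
  nb ...##: next=#  (t=3,i=5, bit3=1)
  nb ...#.: next=.  (t=1,i=2, bit2=0)
  nb ....#: next=.  (t=1,i=12, bit1=0)
  nb .....: next=#  (t=4,i=2, bit0=1)
  bits 00011101101001100111000011111001 = 497447161

497447161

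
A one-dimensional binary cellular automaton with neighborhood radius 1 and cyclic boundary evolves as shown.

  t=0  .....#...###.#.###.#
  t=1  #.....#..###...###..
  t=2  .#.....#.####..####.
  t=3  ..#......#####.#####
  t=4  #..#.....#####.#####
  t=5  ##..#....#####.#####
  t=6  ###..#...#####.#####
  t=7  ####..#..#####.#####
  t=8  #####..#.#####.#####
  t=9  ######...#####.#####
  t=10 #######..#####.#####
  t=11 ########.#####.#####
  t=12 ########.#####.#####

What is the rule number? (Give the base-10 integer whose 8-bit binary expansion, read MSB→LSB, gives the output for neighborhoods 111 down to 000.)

  nb ###: next=#  (t=0,i=10, bit7=1)
  nb ##.: next=#  (t=0,i=11, bit6=1)
  nb #.#: next=.  (t=0,i=12, bit5=0)
  nb #..: next=#  (t=0,i=0, bit4=1)
  nb .##: next=#  (t=0,i=9, bit3=1)
  nb .#.: next=.  (t=0,i=5, bit2=0)
  nb ..#: next=.  (t=0,i=4, bit1=0)
  nb ...: next=.  (t=0,i=1, bit0=0)
  bits 11011000 = 216

216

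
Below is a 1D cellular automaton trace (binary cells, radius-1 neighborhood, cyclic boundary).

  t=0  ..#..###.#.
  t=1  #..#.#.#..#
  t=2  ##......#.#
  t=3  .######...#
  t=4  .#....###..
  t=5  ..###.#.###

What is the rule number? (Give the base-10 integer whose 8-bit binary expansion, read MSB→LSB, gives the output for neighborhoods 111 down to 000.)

89

  ### -> .   bit 7 = 0  t=0,i=6
  ##. -> #   bit 6 = 1  t=0,i=7
  #.# -> .   bit 5 = 0  t=0,i=8
  #.. -> #   bit 4 = 1  t=0,i=3
  .## -> #   bit 3 = 1  t=0,i=5
  .#. -> .   bit 2 = 0  t=0,i=2
  ..# -> .   bit 1 = 0  t=0,i=1
  ... -> #   bit 0 = 1  t=0,i=0
  bits 01011001 = 89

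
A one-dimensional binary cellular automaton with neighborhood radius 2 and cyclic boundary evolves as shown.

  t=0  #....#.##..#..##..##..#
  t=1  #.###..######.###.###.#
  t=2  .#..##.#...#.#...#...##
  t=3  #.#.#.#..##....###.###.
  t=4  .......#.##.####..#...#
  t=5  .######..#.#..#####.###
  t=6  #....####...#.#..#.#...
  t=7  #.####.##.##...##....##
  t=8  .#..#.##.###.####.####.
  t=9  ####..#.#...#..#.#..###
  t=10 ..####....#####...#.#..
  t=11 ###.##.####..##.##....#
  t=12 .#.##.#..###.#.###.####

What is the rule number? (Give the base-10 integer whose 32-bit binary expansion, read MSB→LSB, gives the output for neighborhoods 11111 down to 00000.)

  [31] ##### => .  t=1,i=9
  [30] ####. => #  t=1,i=11
  [29] ###.# => .  t=1,i=12
  [28] ###.. => #  t=1,i=4
  [27] ##.## => #  t=1,i=1
  [26] ##.#. => #  t=2,i=0
  [25] ##..# => #  t=0,i=9
  [24] ##... => .  t=0,i=1
  [23] #.### => .  t=1,i=2
  [22] #.##. => #  t=0,i=7
  [21] #.#.# => .  t=3,i=0
  [20] #.#.. => .  t=2,i=1
  [19] #..## => .  t=0,i=13
  [18] #..#. => #  t=0,i=10
  [17] #...# => #  t=2,i=9
  [16] #.... => #  t=0,i=2
  [15] .#### => .  t=1,i=8
  [14] .###. => .  t=1,i=3
  [13] .##.# => .  t=1,i=0
  [12] .##.. => #  t=0,i=0
  [11] .#.## => .  t=0,i=6
  [10] .#.#. => .  t=2,i=12
  [9] .#..# => #  t=0,i=12
  [8] .#... => .  t=2,i=8
  [7] ..### => #  t=1,i=7
  [6] ..##. => #  t=0,i=14
  [5] ..#.# => .  t=0,i=5
  [4] ..#.. => #  t=0,i=11
  [3] ...## => #  t=2,i=20
  [2] ...#. => #  t=0,i=4
  [1] ....# => #  t=0,i=3
  [0] ..... => #  t=4,i=2
  bits 01011110010001110001001011011111 = 1581716191

1581716191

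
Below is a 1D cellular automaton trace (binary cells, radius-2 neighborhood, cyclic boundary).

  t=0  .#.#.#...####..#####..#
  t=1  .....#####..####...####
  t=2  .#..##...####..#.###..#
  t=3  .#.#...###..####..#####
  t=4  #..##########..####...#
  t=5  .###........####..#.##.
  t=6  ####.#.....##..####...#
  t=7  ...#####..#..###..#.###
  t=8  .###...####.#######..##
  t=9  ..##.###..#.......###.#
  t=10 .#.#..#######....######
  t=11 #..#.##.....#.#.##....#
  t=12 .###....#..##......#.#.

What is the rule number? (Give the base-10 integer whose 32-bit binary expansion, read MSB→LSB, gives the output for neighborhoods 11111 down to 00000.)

  #####|.  b31=0 t=0,i=17
  ####.|.  b30=0 t=0,i=11
  ###.#|#  b29=1 t=3,i=22
  ###..|#  b28=1 t=0,i=12
  ##.##|.  b27=0 t=8,i=0
  ##.#.|#  b26=1 t=3,i=0
  ##..#|#  b25=1 t=0,i=13
  ##...|.  b24=0 t=1,i=0
  #.###|.  b23=0 t=2,i=17
  #.##.|.  b22=0 t=5,i=20
  #.#.#|.  b21=0 t=0,i=1
  #.#..|#  b20=1 t=0,i=5
  #..##|#  b19=1 t=0,i=14
  #..#.|#  b18=1 t=0,i=21
  #...#|#  b17=1 t=0,i=7
  #....|#  b16=1 t=1,i=1
  .####|.  b15=0 t=0,i=10
  .###.|#  b14=1 t=2,i=18
  .##.#|#  b13=1 t=8,i=22
  .##..|.  b12=0 t=2,i=5
  .#.##|.  b11=0 t=2,i=16
  .#.#.|.  b10=0 t=0,i=0
  .#..#|.  b9=0 t=2,i=2
  .#...|#  b8=1 t=0,i=6
  ..###|#  b7=1 t=0,i=9
  ..##.|.  b6=0 t=2,i=4
  ..#.#|#  b5=1 t=0,i=22
  ..#..|#  b4=1 t=7,i=10
  ...##|#  b3=1 t=0,i=8
  ...#.|#  b2=1 t=11,i=11
  ....#|.  b1=0 t=1,i=3
  .....|.  b0=0 t=1,i=2
  bits 00110110000111110110000110111100 = 908026300

908026300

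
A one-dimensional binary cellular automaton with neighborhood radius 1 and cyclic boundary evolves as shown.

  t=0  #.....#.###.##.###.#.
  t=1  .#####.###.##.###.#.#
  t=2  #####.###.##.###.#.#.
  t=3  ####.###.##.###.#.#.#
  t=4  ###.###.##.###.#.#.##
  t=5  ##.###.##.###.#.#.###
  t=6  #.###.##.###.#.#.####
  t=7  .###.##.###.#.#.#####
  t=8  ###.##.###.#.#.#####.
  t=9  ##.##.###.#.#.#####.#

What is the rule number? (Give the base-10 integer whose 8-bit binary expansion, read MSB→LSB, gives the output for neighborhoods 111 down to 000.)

  ###|#  b7=1 t=0,i=9
  ##.|.  b6=0 t=0,i=10
  #.#|#  b5=1 t=0,i=7
  #..|#  b4=1 t=0,i=1
  .##|#  b3=1 t=0,i=8
  .#.|.  b2=0 t=0,i=0
  ..#|#  b1=1 t=0,i=5
  ...|#  b0=1 t=0,i=2
  bits 10111011 = 187

187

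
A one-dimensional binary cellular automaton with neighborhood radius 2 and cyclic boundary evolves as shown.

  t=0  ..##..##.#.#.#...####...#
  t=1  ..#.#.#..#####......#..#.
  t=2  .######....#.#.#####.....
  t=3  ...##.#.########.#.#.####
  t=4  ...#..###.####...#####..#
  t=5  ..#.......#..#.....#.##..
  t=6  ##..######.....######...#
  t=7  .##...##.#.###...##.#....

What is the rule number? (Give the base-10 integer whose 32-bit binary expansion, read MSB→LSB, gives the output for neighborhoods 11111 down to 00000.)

  nb #####: next=#  (t=1,i=11, bit31=1)
  nb ####.: next=.  (t=0,i=19, bit30=0)
  nb ###.#: next=.  (t=3,i=15, bit29=0)
  nb ###..: next=#  (t=0,i=20, bit28=1)
  nb ##.##: next=.  (t=4,i=9, bit27=0)
  nb ##.#.: next=.  (t=0,i=8, bit26=0)
  nb ##..#: next=#  (t=0,i=4, bit25=1)
  nb ##...: next=.  (t=0,i=21, bit24=0)
  nb #.###: next=#  (t=2,i=15, bit23=1)
  nb #.##.: next=.  (t=5,i=21, bit22=0)
  nb #.#.#: next=#  (t=0,i=9, bit21=1)
  nb #.#..: next=#  (t=0,i=13, bit20=1)
  nb #..##: next=.  (t=0,i=1, bit19=0)
  nb #..#.: next=.  (t=1,i=22, bit18=0)
  nb #...#: next=.  (t=0,i=15, bit17=0)
  nb #....: next=#  (t=1,i=15, bit16=1)
  nb .####: next=.  (t=0,i=18, bit15=0)
  nb .###.: next=.  (t=4,i=7, bit14=0)
  nb .##.#: next=.  (t=0,i=7, bit13=0)
  nb .##..: next=.  (t=0,i=3, bit12=0)
  nb .#.##: next=#  (t=2,i=14, bit11=1)
  nb .#.#.: next=#  (t=0,i=10, bit10=1)
  nb .#..#: next=.  (t=0,i=0, bit9=0)
  nb .#...: next=.  (t=0,i=14, bit8=0)
  nb ..###: next=.  (t=0,i=17, bit7=0)
  nb ..##.: next=#  (t=0,i=2, bit6=1)
  nb ..#.#: next=#  (t=1,i=2, bit5=1)
  nb ..#..: next=.  (t=0,i=24, bit4=0)
  nb ...##: next=.  (t=0,i=16, bit3=0)
  nb ...#.: next=#  (t=0,i=23, bit2=1)
  nb ....#: next=#  (t=1,i=18, bit1=1)
  nb .....: next=#  (t=1,i=16, bit0=1)
  bits 10010010101100010000110001100111 = 2461076583

2461076583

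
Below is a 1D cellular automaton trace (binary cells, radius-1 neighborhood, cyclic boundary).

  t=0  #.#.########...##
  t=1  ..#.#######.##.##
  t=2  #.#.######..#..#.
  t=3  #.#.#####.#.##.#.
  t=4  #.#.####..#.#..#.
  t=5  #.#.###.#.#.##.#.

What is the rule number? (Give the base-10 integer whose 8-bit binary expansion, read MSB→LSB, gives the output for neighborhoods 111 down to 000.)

157

  nb ###: next=#  (t=0,i=5, bit7=1)
  nb ##.: next=.  (t=0,i=0, bit6=0)
  nb #.#: next=.  (t=0,i=1, bit5=0)
  nb #..: next=#  (t=0,i=12, bit4=1)
  nb .##: next=#  (t=0,i=4, bit3=1)
  nb .#.: next=#  (t=0,i=2, bit2=1)
  nb ..#: next=.  (t=0,i=14, bit1=0)
  nb ...: next=#  (t=0,i=13, bit0=1)
  bits 10011101 = 157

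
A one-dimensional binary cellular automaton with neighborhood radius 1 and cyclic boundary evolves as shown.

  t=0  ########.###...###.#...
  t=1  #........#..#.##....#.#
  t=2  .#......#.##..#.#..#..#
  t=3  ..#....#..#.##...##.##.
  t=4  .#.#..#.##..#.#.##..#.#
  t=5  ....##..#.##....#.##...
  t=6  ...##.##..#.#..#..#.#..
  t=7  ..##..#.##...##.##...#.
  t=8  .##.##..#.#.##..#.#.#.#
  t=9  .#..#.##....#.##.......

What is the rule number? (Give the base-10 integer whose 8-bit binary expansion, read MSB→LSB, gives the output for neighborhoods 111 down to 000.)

  ###|.  b7=0 t=0,i=1
  ##.|.  b6=0 t=0,i=7
  #.#|.  b5=0 t=0,i=8
  #..|#  b4=1 t=0,i=12
  .##|#  b3=1 t=0,i=0
  .#.|.  b2=0 t=0,i=19
  ..#|#  b1=1 t=0,i=14
  ...|.  b0=0 t=0,i=13
  bits 00011010 = 26

26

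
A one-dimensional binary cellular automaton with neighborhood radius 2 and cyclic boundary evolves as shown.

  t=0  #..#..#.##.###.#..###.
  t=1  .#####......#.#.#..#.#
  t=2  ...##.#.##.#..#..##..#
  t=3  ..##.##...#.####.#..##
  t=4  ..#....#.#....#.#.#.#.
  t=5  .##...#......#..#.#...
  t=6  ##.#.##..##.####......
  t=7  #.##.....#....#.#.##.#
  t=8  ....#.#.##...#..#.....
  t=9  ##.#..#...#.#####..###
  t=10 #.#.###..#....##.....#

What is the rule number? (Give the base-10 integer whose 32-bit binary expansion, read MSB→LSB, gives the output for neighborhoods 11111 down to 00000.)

3307487837

  #####|#  b31=1 t=1,i=3
  ####.|#  b30=1 t=1,i=4
  ###.#|.  b29=0 t=0,i=13
  ###..|.  b28=0 t=1,i=5
  ##.##|.  b27=0 t=0,i=10
  ##.#.|#  b26=1 t=0,i=14
  ##..#|.  b25=0 t=2,i=19
  ##...|#  b24=1 t=1,i=6
  #.###|.  b23=0 t=0,i=11
  #.##.|.  b22=0 t=0,i=8
  #.#.#|#  b21=1 t=1,i=14
  #.#..|.  b20=0 t=0,i=0
  #..##|.  b19=0 t=0,i=17
  #..#.|#  b18=1 t=0,i=2
  #...#|.  b17=0 t=2,i=1
  #....|.  b16=0 t=1,i=7
  .####|.  b15=0 t=1,i=2
  .###.|#  b14=1 t=0,i=12
  .##.#|.  b13=0 t=0,i=9
  .##..|.  b12=0 t=2,i=18
  .#.##|.  b11=0 t=0,i=7
  .#.#.|.  b10=0 t=1,i=13
  .#..#|#  b9=1 t=0,i=1
  .#...|.  b8=0 t=2,i=0
  ..###|.  b7=0 t=0,i=18
  ..##.|#  b6=1 t=2,i=3
  ..#.#|.  b5=0 t=0,i=6
  ..#..|#  b4=1 t=0,i=3
  ...##|#  b3=1 t=2,i=2
  ...#.|#  b2=1 t=1,i=11
  ....#|.  b1=0 t=1,i=10
  .....|#  b0=1 t=1,i=8
  bits 11000101001001000100001001011101 = 3307487837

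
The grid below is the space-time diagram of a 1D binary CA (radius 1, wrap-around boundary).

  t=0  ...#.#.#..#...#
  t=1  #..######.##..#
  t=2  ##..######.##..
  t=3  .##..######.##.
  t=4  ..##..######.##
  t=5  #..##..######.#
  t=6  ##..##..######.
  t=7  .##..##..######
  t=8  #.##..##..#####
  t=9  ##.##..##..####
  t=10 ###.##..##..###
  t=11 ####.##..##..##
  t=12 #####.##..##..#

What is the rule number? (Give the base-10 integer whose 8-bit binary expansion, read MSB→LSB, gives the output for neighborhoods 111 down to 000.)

  ###|#  b7=1 t=1,i=4
  ##.|#  b6=1 t=1,i=0
  #.#|#  b5=1 t=0,i=4
  #..|#  b4=1 t=0,i=0
  .##|.  b3=0 t=1,i=3
  .#.|#  b2=1 t=0,i=3
  ..#|.  b1=0 t=0,i=2
  ...|.  b0=0 t=0,i=1
  bits 11110100 = 244

244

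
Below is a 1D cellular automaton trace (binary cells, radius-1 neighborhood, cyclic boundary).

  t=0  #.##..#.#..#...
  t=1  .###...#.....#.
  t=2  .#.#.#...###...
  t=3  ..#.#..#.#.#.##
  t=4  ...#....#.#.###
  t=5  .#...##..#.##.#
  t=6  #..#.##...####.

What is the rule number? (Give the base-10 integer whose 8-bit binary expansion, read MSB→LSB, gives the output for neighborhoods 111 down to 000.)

105

  ###|.  b7=0 t=1,i=2
  ##.|#  b6=1 t=0,i=3
  #.#|#  b5=1 t=0,i=1
  #..|.  b4=0 t=0,i=4
  .##|#  b3=1 t=0,i=2
  .#.|.  b2=0 t=0,i=0
  ..#|.  b1=0 t=0,i=5
  ...|#  b0=1 t=0,i=13
  bits 01101001 = 105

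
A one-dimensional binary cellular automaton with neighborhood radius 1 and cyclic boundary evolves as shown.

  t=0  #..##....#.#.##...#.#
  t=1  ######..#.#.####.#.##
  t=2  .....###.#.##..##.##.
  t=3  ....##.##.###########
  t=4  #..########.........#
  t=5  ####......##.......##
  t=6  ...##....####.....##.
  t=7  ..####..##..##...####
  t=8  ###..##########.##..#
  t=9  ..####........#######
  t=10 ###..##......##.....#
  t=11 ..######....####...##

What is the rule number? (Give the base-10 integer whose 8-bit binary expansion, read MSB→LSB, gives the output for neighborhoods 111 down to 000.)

  [7] ### => .  t=1,i=0
  [6] ##. => #  t=0,i=0
  [5] #.# => #  t=0,i=10
  [4] #.. => #  t=0,i=1
  [3] .## => #  t=0,i=3
  [2] .#. => .  t=0,i=9
  [1] ..# => #  t=0,i=2
  [0] ... => .  t=0,i=6
  bits 01111010 = 122

122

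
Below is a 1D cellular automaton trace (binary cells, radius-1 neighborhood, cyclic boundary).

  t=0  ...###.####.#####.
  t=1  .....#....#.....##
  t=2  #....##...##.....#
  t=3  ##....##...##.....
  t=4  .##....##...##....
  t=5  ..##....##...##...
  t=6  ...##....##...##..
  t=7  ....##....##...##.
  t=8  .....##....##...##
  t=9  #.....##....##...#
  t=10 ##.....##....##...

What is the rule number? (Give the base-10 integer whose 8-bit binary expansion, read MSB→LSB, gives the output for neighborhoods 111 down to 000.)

  nb ###: next=.  (t=0,i=4, bit7=0)
  nb ##.: next=#  (t=0,i=5, bit6=1)
  nb #.#: next=.  (t=0,i=6, bit5=0)
  nb #..: next=#  (t=0,i=17, bit4=1)
  nb .##: next=.  (t=0,i=3, bit3=0)
  nb .#.: next=#  (t=1,i=5, bit2=1)
  nb ..#: next=.  (t=0,i=2, bit1=0)
  nb ...: next=.  (t=0,i=0, bit0=0)
  bits 01010100 = 84

84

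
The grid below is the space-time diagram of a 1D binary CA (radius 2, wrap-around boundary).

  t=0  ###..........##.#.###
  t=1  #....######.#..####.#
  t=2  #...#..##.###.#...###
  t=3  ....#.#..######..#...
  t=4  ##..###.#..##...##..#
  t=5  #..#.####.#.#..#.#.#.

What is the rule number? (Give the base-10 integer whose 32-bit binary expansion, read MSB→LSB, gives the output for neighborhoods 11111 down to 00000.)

2902219833

  #####|#  b31=1 t=0,i=0
  ####.|.  b30=0 t=0,i=1
  ###.#|#  b29=1 t=1,i=10
  ###..|.  b28=0 t=0,i=2
  ##.##|#  b27=1 t=1,i=19
  ##.#.|#  b26=1 t=0,i=15
  ##..#|.  b25=0 t=3,i=15
  ##...|.  b24=0 t=0,i=3
  #.###|#  b23=1 t=0,i=18
  #.##.|#  b22=1 t=1,i=20
  #.#.#|#  b21=1 t=0,i=16
  #.#..|#  b20=1 t=1,i=12
  #..##|#  b19=1 t=1,i=14
  #..#.|#  b18=1 t=3,i=16
  #...#|.  b17=0 t=2,i=2
  #....|.  b16=0 t=0,i=4
  .####|.  b15=0 t=0,i=19
  .###.|#  b14=1 t=2,i=11
  .##.#|.  b13=0 t=0,i=14
  .##..|#  b12=1 t=1,i=0
  .#.##|#  b11=1 t=0,i=17
  .#.#.|#  b10=1 t=3,i=5
  .#..#|.  b9=0 t=1,i=13
  .#...|.  b8=0 t=2,i=15
  ..###|.  b7=0 t=1,i=5
  ..##.|.  b6=0 t=0,i=13
  ..#.#|#  b5=1 t=3,i=4
  ..#..|#  b4=1 t=2,i=4
  ...##|#  b3=1 t=0,i=12
  ...#.|.  b2=0 t=2,i=3
  ....#|.  b1=0 t=0,i=11
  .....|#  b0=1 t=0,i=5
  bits 10101100111111000101110000111001 = 2902219833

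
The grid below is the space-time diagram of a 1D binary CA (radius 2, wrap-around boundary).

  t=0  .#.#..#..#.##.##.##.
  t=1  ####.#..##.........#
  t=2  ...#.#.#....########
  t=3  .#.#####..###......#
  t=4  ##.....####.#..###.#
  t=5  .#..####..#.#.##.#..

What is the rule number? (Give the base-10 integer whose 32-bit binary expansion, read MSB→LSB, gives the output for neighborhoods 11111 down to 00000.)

842925227

  #####|.  b31=0 t=1,i=1
  ####.|.  b30=0 t=1,i=2
  ###.#|#  b29=1 t=1,i=3
  ###..|#  b28=1 t=2,i=19
  ##.##|.  b27=0 t=0,i=13
  ##.#.|.  b26=0 t=1,i=4
  ##..#|#  b25=1 t=0,i=19
  ##...|.  b24=0 t=1,i=10
  #.###|.  b23=0 t=3,i=3
  #.##.|.  b22=0 t=0,i=11
  #.#.#|#  b21=1 t=2,i=5
  #.#..|#  b20=1 t=0,i=3
  #..##|#  b19=1 t=1,i=7
  #..#.|#  b18=1 t=0,i=0
  #...#|#  b17=1 t=2,i=1
  #....|.  b16=0 t=1,i=11
  .####|.  b15=0 t=1,i=0
  .###.|.  b14=0 t=3,i=11
  .##.#|.  b13=0 t=0,i=12
  .##..|.  b12=0 t=0,i=18
  .#.##|.  b11=0 t=0,i=10
  .#.#.|#  b10=1 t=0,i=2
  .#..#|.  b9=0 t=0,i=4
  .#...|.  b8=0 t=2,i=8
  ..###|#  b7=1 t=1,i=19
  ..##.|.  b6=0 t=1,i=8
  ..#.#|#  b5=1 t=0,i=1
  ..#..|.  b4=0 t=0,i=6
  ...##|#  b3=1 t=1,i=18
  ...#.|.  b2=0 t=2,i=2
  ....#|#  b1=1 t=1,i=17
  .....|#  b0=1 t=1,i=12
  bits 00110010001111100000010010101011 = 842925227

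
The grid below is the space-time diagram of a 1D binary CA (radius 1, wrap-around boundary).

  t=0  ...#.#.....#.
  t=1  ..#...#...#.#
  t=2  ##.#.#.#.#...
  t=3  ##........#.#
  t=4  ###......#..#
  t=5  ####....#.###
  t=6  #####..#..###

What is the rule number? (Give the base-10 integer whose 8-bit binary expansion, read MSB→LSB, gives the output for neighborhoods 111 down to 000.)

  ###|#  b7=1 t=3,i=0
  ##.|#  b6=1 t=2,i=1
  #.#|.  b5=0 t=0,i=4
  #..|#  b4=1 t=0,i=6
  .##|#  b3=1 t=2,i=0
  .#.|.  b2=0 t=0,i=3
  ..#|#  b1=1 t=0,i=2
  ...|.  b0=0 t=0,i=0
  bits 11011010 = 218

218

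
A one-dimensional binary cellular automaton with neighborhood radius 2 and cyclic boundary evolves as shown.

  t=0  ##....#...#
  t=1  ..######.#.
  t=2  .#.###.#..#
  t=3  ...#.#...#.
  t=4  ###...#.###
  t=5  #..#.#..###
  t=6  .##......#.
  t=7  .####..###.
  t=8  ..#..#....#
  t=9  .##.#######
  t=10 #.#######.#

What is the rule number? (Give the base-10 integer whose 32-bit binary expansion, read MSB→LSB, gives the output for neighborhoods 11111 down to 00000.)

  ##### -> #   bit 31 = 1  t=1,i=4
  ####. -> .   bit 30 = 0  t=1,i=6
  ###.# -> #   bit 29 = 1  t=1,i=7
  ###.. -> .   bit 28 = 0  t=0,i=1
  ##.## -> #   bit 27 = 1  t=9,i=0
  ##.#. -> .   bit 26 = 0  t=1,i=8
  ##..# -> #   bit 25 = 1  t=5,i=1
  ##... -> #   bit 24 = 1  t=0,i=2
  #.### -> #   bit 23 = 1  t=2,i=3
  #.##. -> .   bit 22 = 0  t=9,i=1
  #.#.# -> .   bit 21 = 0  t=2,i=1
  #.#.. -> .   bit 20 = 0  t=1,i=9
  #..## -> .   bit 19 = 0  t=5,i=7
  #..#. -> #   bit 18 = 1  t=2,i=9
  #...# -> .   bit 17 = 0  t=0,i=8
  #.... -> #   bit 16 = 1  t=0,i=3
  .#### -> #   bit 15 = 1  t=1,i=3
  .###. -> .   bit 14 = 0  t=0,i=0
  .##.# -> #   bit 13 = 1  t=9,i=2
  .##.. -> #   bit 12 = 1  t=6,i=2
  .#.## -> .   bit 11 = 0  t=2,i=2
  .#.#. -> .   bit 10 = 0  t=2,i=0
  .#..# -> .   bit 9 = 0  t=2,i=8
  .#... -> #   bit 8 = 1  t=0,i=7
  ..### -> .   bit 7 = 0  t=0,i=10
  ..##. -> #   bit 6 = 1  t=6,i=1
  ..#.# -> .   bit 5 = 0  t=2,i=10
  ..#.. -> #   bit 4 = 1  t=0,i=6
  ...## -> #   bit 3 = 1  t=0,i=9
  ...#. -> #   bit 2 = 1  t=0,i=5
  ....# -> #   bit 1 = 1  t=0,i=4
  ..... -> .   bit 0 = 0  t=6,i=5
  bits 10101011100001011011000101011110 = 2877665630

2877665630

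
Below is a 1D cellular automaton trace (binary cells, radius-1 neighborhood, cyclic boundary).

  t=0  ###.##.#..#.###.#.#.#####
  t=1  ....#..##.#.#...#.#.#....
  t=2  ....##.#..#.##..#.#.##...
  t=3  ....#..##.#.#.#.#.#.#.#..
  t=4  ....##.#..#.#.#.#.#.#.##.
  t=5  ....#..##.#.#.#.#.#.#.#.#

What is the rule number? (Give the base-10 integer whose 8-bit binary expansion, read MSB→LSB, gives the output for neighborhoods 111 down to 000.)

  ### -> .   bit 7 = 0  t=0,i=0
  ##. -> .   bit 6 = 0  t=0,i=2
  #.# -> .   bit 5 = 0  t=0,i=3
  #.. -> #   bit 4 = 1  t=0,i=8
  .## -> #   bit 3 = 1  t=0,i=4
  .#. -> #   bit 2 = 1  t=0,i=7
  ..# -> .   bit 1 = 0  t=0,i=9
  ... -> .   bit 0 = 0  t=1,i=0
  bits 00011100 = 28

28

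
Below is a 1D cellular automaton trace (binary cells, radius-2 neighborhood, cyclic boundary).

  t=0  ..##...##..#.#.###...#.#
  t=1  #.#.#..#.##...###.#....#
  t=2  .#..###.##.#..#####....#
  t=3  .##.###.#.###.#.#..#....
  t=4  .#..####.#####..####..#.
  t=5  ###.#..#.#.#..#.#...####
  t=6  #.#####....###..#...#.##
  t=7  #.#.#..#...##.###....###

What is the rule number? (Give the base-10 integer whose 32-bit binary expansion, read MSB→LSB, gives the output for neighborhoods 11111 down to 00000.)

  ##### -> #   bit 31 = 1  t=2,i=16
  ####. -> .   bit 30 = 0  t=2,i=17
  ###.# -> #   bit 29 = 1  t=1,i=16
  ###.. -> .   bit 28 = 0  t=0,i=17
  ##.## -> .   bit 27 = 0  t=2,i=7
  ##.#. -> #   bit 26 = 1  t=1,i=1
  ##..# -> #   bit 25 = 1  t=0,i=9
  ##... -> #   bit 24 = 1  t=0,i=4
  #.### -> #   bit 23 = 1  t=0,i=15
  #.##. -> #   bit 22 = 1  t=1,i=9
  #.#.# -> .   bit 21 = 0  t=0,i=13
  #.#.. -> #   bit 20 = 1  t=0,i=23
  #..## -> .   bit 19 = 0  t=0,i=1
  #..#. -> #   bit 18 = 1  t=0,i=10
  #...# -> .   bit 17 = 0  t=0,i=5
  #.... -> .   bit 16 = 0  t=1,i=20
  .#### -> .   bit 15 = 0  t=2,i=15
  .###. -> #   bit 14 = 1  t=0,i=16
  .##.# -> .   bit 13 = 0  t=1,i=0
  .##.. -> .   bit 12 = 0  t=0,i=3
  .#.## -> #   bit 11 = 1  t=0,i=14
  .#.#. -> .   bit 10 = 0  t=0,i=12
  .#..# -> #   bit 9 = 1  t=0,i=0
  .#... -> .   bit 8 = 0  t=1,i=19
  ..### -> #   bit 7 = 1  t=1,i=14
  ..##. -> #   bit 6 = 1  t=0,i=2
  ..#.# -> .   bit 5 = 0  t=0,i=11
  ..#.. -> #   bit 4 = 1  t=3,i=19
  ...## -> .   bit 3 = 0  t=0,i=6
  ...#. -> .   bit 2 = 0  t=0,i=20
  ....# -> .   bit 1 = 0  t=1,i=21
  ..... -> #   bit 0 = 1  t=3,i=22
  bits 10100111110101000100101011010001 = 2815707857

2815707857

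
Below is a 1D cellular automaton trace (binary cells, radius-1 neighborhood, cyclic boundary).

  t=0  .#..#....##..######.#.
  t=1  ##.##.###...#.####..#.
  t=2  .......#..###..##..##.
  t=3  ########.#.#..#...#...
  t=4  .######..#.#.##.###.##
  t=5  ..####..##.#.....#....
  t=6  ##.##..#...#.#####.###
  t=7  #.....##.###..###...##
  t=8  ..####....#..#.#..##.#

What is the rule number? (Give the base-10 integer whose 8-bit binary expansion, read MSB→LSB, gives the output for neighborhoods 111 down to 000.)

  ### -> #   bit 7 = 1  t=0,i=14
  ##. -> .   bit 6 = 0  t=0,i=10
  #.# -> .   bit 5 = 0  t=0,i=19
  #.. -> .   bit 4 = 0  t=0,i=2
  .## -> .   bit 3 = 0  t=0,i=9
  .#. -> #   bit 2 = 1  t=0,i=1
  ..# -> #   bit 1 = 1  t=0,i=0
  ... -> #   bit 0 = 1  t=0,i=6
  bits 10000111 = 135

135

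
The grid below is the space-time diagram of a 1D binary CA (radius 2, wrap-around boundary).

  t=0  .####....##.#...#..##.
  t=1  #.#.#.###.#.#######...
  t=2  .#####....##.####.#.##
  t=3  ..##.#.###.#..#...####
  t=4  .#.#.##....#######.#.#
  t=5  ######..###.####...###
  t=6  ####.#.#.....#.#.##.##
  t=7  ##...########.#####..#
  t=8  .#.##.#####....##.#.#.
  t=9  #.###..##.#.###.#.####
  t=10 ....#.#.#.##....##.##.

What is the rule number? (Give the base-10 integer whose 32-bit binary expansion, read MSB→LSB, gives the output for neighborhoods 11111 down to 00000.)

2424287007

  ##### -> #   bit 31 = 1  t=1,i=14
  ####. -> .   bit 30 = 0  t=0,i=3
  ###.# -> .   bit 29 = 0  t=1,i=8
  ###.. -> #   bit 28 = 1  t=0,i=4
  ##.## -> .   bit 27 = 0  t=2,i=0
  ##.#. -> .   bit 26 = 0  t=0,i=11
  ##..# -> .   bit 25 = 0  t=0,i=21
  ##... -> .   bit 24 = 0  t=0,i=5
  #.### -> .   bit 23 = 0  t=1,i=6
  #.##. -> #   bit 22 = 1  t=2,i=20
  #.#.# -> #   bit 21 = 1  t=1,i=2
  #.#.. -> #   bit 20 = 1  t=0,i=12
  #..## -> #   bit 19 = 1  t=0,i=0
  #..#. -> #   bit 18 = 1  t=3,i=13
  #...# -> #   bit 17 = 1  t=0,i=14
  #.... -> #   bit 16 = 1  t=0,i=6
  .#### -> #   bit 15 = 1  t=0,i=2
  .###. -> .   bit 14 = 0  t=1,i=7
  .##.# -> #   bit 13 = 1  t=0,i=10
  .##.. -> .   bit 12 = 0  t=0,i=20
  .#.## -> #   bit 11 = 1  t=1,i=5
  .#.#. -> #   bit 10 = 1  t=1,i=1
  .#..# -> #   bit 9 = 1  t=0,i=17
  .#... -> #   bit 8 = 1  t=0,i=13
  ..### -> .   bit 7 = 0  t=0,i=1
  ..##. -> .   bit 6 = 0  t=0,i=9
  ..#.# -> .   bit 5 = 0  t=1,i=0
  ..#.. -> #   bit 4 = 1  t=0,i=16
  ...## -> #   bit 3 = 1  t=0,i=8
  ...#. -> #   bit 2 = 1  t=0,i=15
  ....# -> #   bit 1 = 1  t=0,i=7
  ..... -> #   bit 0 = 1  t=6,i=10
  bits 10010000011111111010111100011111 = 2424287007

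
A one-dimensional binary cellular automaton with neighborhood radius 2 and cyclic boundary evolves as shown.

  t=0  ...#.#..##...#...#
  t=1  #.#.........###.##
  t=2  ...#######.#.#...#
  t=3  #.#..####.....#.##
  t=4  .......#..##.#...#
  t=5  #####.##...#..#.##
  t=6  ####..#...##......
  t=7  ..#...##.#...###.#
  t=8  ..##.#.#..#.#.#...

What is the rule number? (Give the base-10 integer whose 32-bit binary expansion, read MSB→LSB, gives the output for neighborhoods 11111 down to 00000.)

  [31] ##### => #  t=2,i=5
  [30] ####. => #  t=2,i=8
  [29] ###.# => .  t=1,i=0
  [28] ###.. => .  t=3,i=8
  [27] ##.## => .  t=1,i=15
  [26] ##.#. => .  t=1,i=1
  [25] ##..# => .  t=6,i=4
  [24] ##... => .  t=0,i=10
  [23] #.### => .  t=1,i=16
  [22] #.##. => #  t=5,i=6
  [21] #.#.# => .  t=2,i=11
  [20] #.#.. => .  t=0,i=5
  [19] #..## => .  t=0,i=7
  [18] #..#. => .  t=5,i=13
  [17] #...# => .  t=0,i=1
  [16] #.... => #  t=1,i=4
  [15] .#### => .  t=2,i=4
  [14] .###. => #  t=1,i=13
  [13] .##.# => #  t=4,i=11
  [12] .##.. => .  t=0,i=9
  [11] .#.## => .  t=3,i=15
  [10] .#.#. => .  t=0,i=4
  [9] .#..# => .  t=0,i=6
  [8] .#... => #  t=0,i=0
  [7] ..### => .  t=1,i=12
  [6] ..##. => .  t=0,i=8
  [5] ..#.# => .  t=0,i=3
  [4] ..#.. => #  t=0,i=13
  [3] ...## => #  t=1,i=11
  [2] ...#. => #  t=0,i=2
  [1] ....# => .  t=1,i=10
  [0] ..... => #  t=1,i=5
  bits 11000000010000010110000100011101 = 3225510173

3225510173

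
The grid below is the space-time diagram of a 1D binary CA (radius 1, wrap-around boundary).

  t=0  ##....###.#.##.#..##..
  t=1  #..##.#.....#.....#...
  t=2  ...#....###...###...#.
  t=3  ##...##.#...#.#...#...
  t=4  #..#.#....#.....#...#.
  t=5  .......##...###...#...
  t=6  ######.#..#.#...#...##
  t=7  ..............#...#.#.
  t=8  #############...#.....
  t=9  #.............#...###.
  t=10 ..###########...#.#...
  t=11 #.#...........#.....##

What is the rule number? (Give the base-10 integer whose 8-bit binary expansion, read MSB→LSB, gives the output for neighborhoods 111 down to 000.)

9

  ### -> .   bit 7 = 0  t=0,i=7
  ##. -> .   bit 6 = 0  t=0,i=1
  #.# -> .   bit 5 = 0  t=0,i=9
  #.. -> .   bit 4 = 0  t=0,i=2
  .## -> #   bit 3 = 1  t=0,i=0
  .#. -> .   bit 2 = 0  t=0,i=10
  ..# -> .   bit 1 = 0  t=0,i=5
  ... -> #   bit 0 = 1  t=0,i=3
  bits 00001001 = 9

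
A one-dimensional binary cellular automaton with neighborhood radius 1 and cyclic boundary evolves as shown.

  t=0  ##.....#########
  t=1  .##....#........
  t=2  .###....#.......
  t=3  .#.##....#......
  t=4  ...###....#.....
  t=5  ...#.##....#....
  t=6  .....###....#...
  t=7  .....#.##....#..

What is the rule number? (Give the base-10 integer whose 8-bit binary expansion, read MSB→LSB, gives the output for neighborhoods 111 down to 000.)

88

  nb ###: next=.  (t=0,i=0, bit7=0)
  nb ##.: next=#  (t=0,i=1, bit6=1)
  nb #.#: next=.  (t=3,i=2, bit5=0)
  nb #..: next=#  (t=0,i=2, bit4=1)
  nb .##: next=#  (t=0,i=7, bit3=1)
  nb .#.: next=.  (t=1,i=7, bit2=0)
  nb ..#: next=.  (t=0,i=6, bit1=0)
  nb ...: next=.  (t=0,i=3, bit0=0)
  bits 01011000 = 88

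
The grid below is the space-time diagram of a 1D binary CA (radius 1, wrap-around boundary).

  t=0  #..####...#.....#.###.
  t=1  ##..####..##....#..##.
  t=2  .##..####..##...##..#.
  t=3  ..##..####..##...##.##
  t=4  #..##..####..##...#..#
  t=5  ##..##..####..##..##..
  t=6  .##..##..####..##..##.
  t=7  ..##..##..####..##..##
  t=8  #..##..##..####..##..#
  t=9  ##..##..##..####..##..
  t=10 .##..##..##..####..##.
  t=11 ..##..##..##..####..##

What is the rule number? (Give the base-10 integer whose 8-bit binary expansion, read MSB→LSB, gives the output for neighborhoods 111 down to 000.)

212

  nb ###: next=#  (t=0,i=4, bit7=1)
  nb ##.: next=#  (t=0,i=6, bit6=1)
  nb #.#: next=.  (t=0,i=17, bit5=0)
  nb #..: next=#  (t=0,i=1, bit4=1)
  nb .##: next=.  (t=0,i=3, bit3=0)
  nb .#.: next=#  (t=0,i=0, bit2=1)
  nb ..#: next=.  (t=0,i=2, bit1=0)
  nb ...: next=.  (t=0,i=8, bit0=0)
  bits 11010100 = 212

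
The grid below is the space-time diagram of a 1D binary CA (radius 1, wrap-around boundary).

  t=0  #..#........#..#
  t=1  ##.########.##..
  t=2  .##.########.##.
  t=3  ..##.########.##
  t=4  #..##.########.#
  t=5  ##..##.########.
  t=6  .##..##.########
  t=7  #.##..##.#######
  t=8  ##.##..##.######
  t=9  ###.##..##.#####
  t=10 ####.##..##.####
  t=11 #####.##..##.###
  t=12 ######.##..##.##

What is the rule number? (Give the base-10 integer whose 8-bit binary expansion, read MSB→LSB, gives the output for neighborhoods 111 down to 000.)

245

  nb ###: next=#  (t=1,i=4, bit7=1)
  nb ##.: next=#  (t=0,i=0, bit6=1)
  nb #.#: next=#  (t=1,i=2, bit5=1)
  nb #..: next=#  (t=0,i=1, bit4=1)
  nb .##: next=.  (t=0,i=15, bit3=0)
  nb .#.: next=#  (t=0,i=3, bit2=1)
  nb ..#: next=.  (t=0,i=2, bit1=0)
  nb ...: next=#  (t=0,i=5, bit0=1)
  bits 11110101 = 245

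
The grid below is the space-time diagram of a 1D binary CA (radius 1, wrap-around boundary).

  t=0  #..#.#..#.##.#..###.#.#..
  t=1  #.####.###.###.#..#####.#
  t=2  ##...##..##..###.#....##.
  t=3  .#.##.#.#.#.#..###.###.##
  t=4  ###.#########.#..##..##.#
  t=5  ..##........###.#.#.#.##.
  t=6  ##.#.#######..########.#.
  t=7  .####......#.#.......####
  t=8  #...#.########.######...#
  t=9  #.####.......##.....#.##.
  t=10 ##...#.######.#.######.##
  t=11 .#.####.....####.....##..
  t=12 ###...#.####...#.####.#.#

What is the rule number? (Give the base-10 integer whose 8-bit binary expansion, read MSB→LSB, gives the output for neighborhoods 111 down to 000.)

103

  ###|.  b7=0 t=0,i=17
  ##.|#  b6=1 t=0,i=11
  #.#|#  b5=1 t=0,i=4
  #..|.  b4=0 t=0,i=1
  .##|.  b3=0 t=0,i=10
  .#.|#  b2=1 t=0,i=0
  ..#|#  b1=1 t=0,i=2
  ...|#  b0=1 t=2,i=3
  bits 01100111 = 103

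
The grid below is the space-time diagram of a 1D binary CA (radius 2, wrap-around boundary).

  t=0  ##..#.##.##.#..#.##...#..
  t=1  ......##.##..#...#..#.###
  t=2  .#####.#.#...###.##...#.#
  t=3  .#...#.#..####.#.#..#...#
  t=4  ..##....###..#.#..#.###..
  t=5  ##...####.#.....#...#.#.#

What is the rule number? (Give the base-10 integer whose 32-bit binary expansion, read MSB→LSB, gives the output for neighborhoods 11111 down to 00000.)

  nb #####: next=.  (t=2,i=3, bit31=0)
  nb ####.: next=.  (t=2,i=4, bit30=0)
  nb ###.#: next=#  (t=2,i=5, bit29=1)
  nb ###..: next=#  (t=1,i=24, bit28=1)
  nb ##.##: next=.  (t=0,i=8, bit27=0)
  nb ##.#.: next=.  (t=0,i=11, bit26=0)
  nb ##..#: next=.  (t=0,i=2, bit25=0)
  nb ##...: next=.  (t=0,i=19, bit24=0)
  nb #.###: next=#  (t=1,i=22, bit23=1)
  nb #.##.: next=#  (t=0,i=6, bit22=1)
  nb #.#.#: next=#  (t=2,i=7, bit21=1)
  nb #.#..: next=.  (t=0,i=12, bit20=0)
  nb #..##: next=#  (t=0,i=24, bit19=1)
  nb #..#.: next=.  (t=0,i=3, bit18=0)
  nb #...#: next=#  (t=0,i=20, bit17=1)
  nb #....: next=#  (t=1,i=1, bit16=1)
  nb .####: next=.  (t=2,i=2, bit15=0)
  nb .###.: next=.  (t=1,i=23, bit14=0)
  nb .##.#: next=#  (t=0,i=7, bit13=1)
  nb .##..: next=.  (t=0,i=1, bit12=0)
  nb .#.##: next=.  (t=0,i=5, bit11=0)
  nb .#.#.: next=.  (t=2,i=8, bit10=0)
  nb .#..#: next=#  (t=0,i=13, bit9=1)
  nb .#...: next=#  (t=1,i=14, bit8=1)
  nb ..###: next=#  (t=2,i=13, bit7=1)
  nb ..##.: next=.  (t=0,i=0, bit6=0)
  nb ..#.#: next=.  (t=0,i=4, bit5=0)
  nb ..#..: next=#  (t=0,i=22, bit4=1)
  nb ...##: next=#  (t=1,i=5, bit3=1)
  nb ...#.: next=.  (t=0,i=21, bit2=0)
  nb ....#: next=#  (t=1,i=4, bit1=1)
  nb .....: next=#  (t=1,i=2, bit0=1)
  bits 00110000111010110010001110011011 = 820716443

820716443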